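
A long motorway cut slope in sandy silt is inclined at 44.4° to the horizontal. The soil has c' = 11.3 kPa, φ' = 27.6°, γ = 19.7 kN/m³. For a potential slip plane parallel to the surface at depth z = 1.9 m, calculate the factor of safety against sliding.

FS = 1.14

For an infinite slope with a slip plane parallel to the surface (no pore pressure): FS = [c' + γz cos²β tanφ'] / [γz sinβ cosβ].
γz = 19.7·1.9 = 37.43 kN/m²
Numerator = 11.3 + 37.43·cos²44.4°·tan27.6° = 11.3 + 37.43·0.5105·0.5228 = 21.289 kPa
Denominator = 37.43·sin44.4°·cos44.4° = 37.43·0.6997·0.7145 = 18.711 kPa
FS = 21.289 / 18.711 = 1.138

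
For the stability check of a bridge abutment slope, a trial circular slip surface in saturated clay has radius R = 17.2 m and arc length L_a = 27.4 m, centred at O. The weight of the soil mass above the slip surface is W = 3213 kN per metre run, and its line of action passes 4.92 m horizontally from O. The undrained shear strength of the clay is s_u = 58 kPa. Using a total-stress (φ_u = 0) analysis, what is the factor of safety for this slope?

Taking moments about the centre O, the resisting moment is provided by the undrained shear strength acting along the arc:
M_R = s_u·L_a·R = 58·27.40·17.2 = 27334.2 kN·m/m
M_D = W·d = 3213·4.92 = 15808.0 kN·m/m
FS = M_R / M_D = 27334.2 / 15808.0 = 1.729

FS = 1.73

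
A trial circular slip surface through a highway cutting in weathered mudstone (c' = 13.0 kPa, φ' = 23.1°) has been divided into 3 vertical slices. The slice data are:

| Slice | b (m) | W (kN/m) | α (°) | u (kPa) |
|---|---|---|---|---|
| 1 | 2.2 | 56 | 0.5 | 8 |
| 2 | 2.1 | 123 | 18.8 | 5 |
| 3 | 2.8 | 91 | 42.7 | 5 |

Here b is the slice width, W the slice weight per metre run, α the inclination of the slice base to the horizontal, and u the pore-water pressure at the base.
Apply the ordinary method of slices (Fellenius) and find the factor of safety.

FS = 1.85

Ordinary method of slices: FS = Σ[c'·Δl_i + (W_i cosα_i − u_i·Δl_i)·tanφ'] / Σ W_i sinα_i, with Δl_i = b_i / cosα_i.
Slice 1: Δl = 2.2/cos0.5° = 2.200 m; N'_1 = 56·cos0.5° − 8·2.200 = 38.4; c'Δl = 28.60; W sinα = 0.5
Slice 2: Δl = 2.1/cos18.8° = 2.218 m; N'_2 = 123·cos18.8° − 5·2.218 = 105.3; c'Δl = 28.84; W sinα = 39.6
Slice 3: Δl = 2.8/cos42.7° = 3.810 m; N'_3 = 91·cos42.7° − 5·3.810 = 47.8; c'Δl = 49.53; W sinα = 61.7
Σc'Δl = 107.0 kN/m; ΣN' = 191.6 kN/m; ΣW sinα = 101.8 kN/m
Resisting = 107.0 + 191.6·tan23.1° = 107.0 + 81.7 = 188.7 kN/m
FS = 188.7 / 101.8 = 1.853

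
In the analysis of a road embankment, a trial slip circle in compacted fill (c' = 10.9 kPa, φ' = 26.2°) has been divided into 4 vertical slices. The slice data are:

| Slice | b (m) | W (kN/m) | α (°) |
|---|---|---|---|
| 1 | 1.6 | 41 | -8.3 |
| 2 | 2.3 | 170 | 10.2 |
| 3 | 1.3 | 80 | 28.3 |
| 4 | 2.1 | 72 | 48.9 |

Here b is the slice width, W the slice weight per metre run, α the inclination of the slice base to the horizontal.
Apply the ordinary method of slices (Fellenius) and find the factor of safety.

Ordinary method of slices: FS = Σ[c'·Δl_i + (W_i cosα_i)·tanφ'] / Σ W_i sinα_i, with Δl_i = b_i / cosα_i.
Slice 1: Δl = 1.6/cos(-8.3°) = 1.617 m; N'_1 = 41·cos(-8.3°) = 40.6; c'Δl = 17.62; W sinα = -5.9
Slice 2: Δl = 2.3/cos10.2° = 2.337 m; N'_2 = 170·cos10.2° = 167.3; c'Δl = 25.47; W sinα = 30.1
Slice 3: Δl = 1.3/cos28.3° = 1.476 m; N'_3 = 80·cos28.3° = 70.4; c'Δl = 16.09; W sinα = 37.9
Slice 4: Δl = 2.1/cos48.9° = 3.195 m; N'_4 = 72·cos48.9° = 47.3; c'Δl = 34.82; W sinα = 54.3
Σc'Δl = 94.0 kN/m; ΣN' = 325.7 kN/m; ΣW sinα = 116.4 kN/m
Resisting = 94.0 + 325.7·tan26.2° = 94.0 + 160.2 = 254.3 kN/m
FS = 254.3 / 116.4 = 2.185

FS = 2.18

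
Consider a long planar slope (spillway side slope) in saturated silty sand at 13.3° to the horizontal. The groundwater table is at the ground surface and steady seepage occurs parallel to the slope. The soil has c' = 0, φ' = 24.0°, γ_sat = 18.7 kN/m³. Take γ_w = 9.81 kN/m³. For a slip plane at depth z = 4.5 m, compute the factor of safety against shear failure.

With seepage parallel to the slope and the water table at the surface, the effective normal stress on the slip plane uses the buoyant unit weight γ' = γ_sat − γ_w while the driving shear stress uses γ_sat:
FS = [c' + γ' z cos²β tanφ'] / [γ_sat z sinβ cosβ]
(For c' = 0 this reduces to FS = (γ'/γ_sat)·tanφ'/tanβ.)
γ' = 18.7 − 9.81 = 8.89 kN/m³
Numerator = 0.0 + 8.89·4.5·cos²13.3°·tan24.0° = 0.0 + 8.89·4.5·0.9471·0.4452 = 16.869 kPa
Denominator = 18.7·4.5·sin13.3°·cos13.3° = 18.7·4.5·0.2300·0.9732 = 18.839 kPa
FS = 16.869 / 18.839 = 0.895

FS = 0.90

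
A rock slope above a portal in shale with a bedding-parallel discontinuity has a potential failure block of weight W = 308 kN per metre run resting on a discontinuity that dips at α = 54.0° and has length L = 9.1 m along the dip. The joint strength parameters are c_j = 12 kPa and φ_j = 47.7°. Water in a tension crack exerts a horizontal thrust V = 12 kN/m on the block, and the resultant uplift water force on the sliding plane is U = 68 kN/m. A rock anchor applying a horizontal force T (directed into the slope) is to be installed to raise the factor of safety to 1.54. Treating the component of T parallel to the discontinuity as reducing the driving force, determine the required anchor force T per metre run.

Resolving forces along and normal to the sliding plane, with the horizontal anchor force T adding T·sinα to the effective normal force and T·cosα acting up the plane against the driving force:
FS = [c_jL + (W cosα − U − V sinα + T sinα) tanφ_j] / [W sinα + V cosα − T cosα]
Without the anchor: N' = 103.3 kN/m, driving T_d = 256.2 kN/m, resisting R = 12·9.1 + 103.3·tan47.7° = 222.8 kN/m, FS = 0.87.
Setting FS = 1.54 and solving for T:
1.54·(256.2 − T cos54.0°) = 222.8 + T sin54.0°·tan47.7°
T·(sin54.0°·tan47.7° + 1.54·cos54.0°) = 1.54·256.2 − 222.8
T·(0.8090·1.0990 + 1.54·0.5878) = 394.6 − 222.8 = 171.8
T·1.7943 = 171.8
T = 95.8 kN/m

T = 96 kN/m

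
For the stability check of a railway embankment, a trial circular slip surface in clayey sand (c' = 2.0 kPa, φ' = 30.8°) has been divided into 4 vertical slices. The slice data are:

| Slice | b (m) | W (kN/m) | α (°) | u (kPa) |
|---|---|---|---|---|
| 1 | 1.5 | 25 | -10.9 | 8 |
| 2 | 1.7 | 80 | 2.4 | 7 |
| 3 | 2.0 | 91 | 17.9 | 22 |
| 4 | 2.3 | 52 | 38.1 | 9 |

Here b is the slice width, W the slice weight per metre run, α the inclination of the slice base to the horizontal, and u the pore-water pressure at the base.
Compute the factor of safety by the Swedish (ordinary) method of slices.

FS = 1.66

Ordinary method of slices: FS = Σ[c'·Δl_i + (W_i cosα_i − u_i·Δl_i)·tanφ'] / Σ W_i sinα_i, with Δl_i = b_i / cosα_i.
Slice 1: Δl = 1.5/cos(-10.9°) = 1.528 m; N'_1 = 25·cos(-10.9°) − 8·1.528 = 12.3; c'Δl = 3.06; W sinα = -4.7
Slice 2: Δl = 1.7/cos2.4° = 1.701 m; N'_2 = 80·cos2.4° − 7·1.701 = 68.0; c'Δl = 3.40; W sinα = 3.4
Slice 3: Δl = 2.0/cos17.9° = 2.102 m; N'_3 = 91·cos17.9° − 22·2.102 = 40.4; c'Δl = 4.20; W sinα = 28.0
Slice 4: Δl = 2.3/cos38.1° = 2.923 m; N'_4 = 52·cos38.1° − 9·2.923 = 14.6; c'Δl = 5.85; W sinα = 32.1
Σc'Δl = 16.5 kN/m; ΣN' = 135.3 kN/m; ΣW sinα = 58.7 kN/m
Resisting = 16.5 + 135.3·tan30.8° = 16.5 + 80.7 = 97.2 kN/m
FS = 97.2 / 58.7 = 1.656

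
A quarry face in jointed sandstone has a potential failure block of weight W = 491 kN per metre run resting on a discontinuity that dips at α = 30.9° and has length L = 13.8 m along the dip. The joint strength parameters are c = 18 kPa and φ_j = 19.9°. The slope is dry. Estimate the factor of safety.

FS = 1.59

Resolving the block weight along and normal to the plane and applying the Mohr–Coulomb strength on the joint:
N' = W cosα = 491·cos30.9° = 421.3 kN/m
Driving force T = W sinα = 491·sin30.9° = 252.1 kN/m
Resisting force R = c·L + N'·tanφ_j = 18·13.8 + 421.3·tan19.9° = 248.4 + 152.5 = 400.9 kN/m
FS = R / T = 400.9 / 252.1 = 1.590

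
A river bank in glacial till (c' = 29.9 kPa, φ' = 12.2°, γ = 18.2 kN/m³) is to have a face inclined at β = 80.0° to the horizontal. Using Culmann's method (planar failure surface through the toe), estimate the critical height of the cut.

H_c = 10.17 m

Culmann's analysis gives the critical failure plane at α_cr = (β + φ')/2 = (80.0 + 12.2)/2 = 46.1°, and the critical height
H_c = (4c'/γ) · sinβ cosφ' / [1 − cos(β − φ')]
    = (4·29.9/18.2) · sin80.0°·cos12.2° / [1 − cos(67.8°)]
    = 6.571 · 0.9848·0.9774 / [1 − 0.3778]
    = 6.571 · 0.9626 / 0.6222
    = 10.17 m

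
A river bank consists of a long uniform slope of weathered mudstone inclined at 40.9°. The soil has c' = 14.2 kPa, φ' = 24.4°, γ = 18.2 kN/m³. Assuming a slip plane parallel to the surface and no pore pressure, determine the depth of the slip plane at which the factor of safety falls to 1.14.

z = 2.56 m

Setting FS = 1.14 in FS = [c' + γz cos²β tanφ'] / [γz sinβ cosβ] and solving for z:
z = c' / [γ cosβ (FS·sinβ − cosβ·tanφ')]
  = 14.2 / [18.2·cos40.9°·(1.14·sin40.9° − cos40.9°·tan24.4°)]
  = 14.2 / [18.2·0.7559·(1.14·0.6547 − 0.7559·0.4536)]
  = 14.2 / 5.5512 = 2.558 m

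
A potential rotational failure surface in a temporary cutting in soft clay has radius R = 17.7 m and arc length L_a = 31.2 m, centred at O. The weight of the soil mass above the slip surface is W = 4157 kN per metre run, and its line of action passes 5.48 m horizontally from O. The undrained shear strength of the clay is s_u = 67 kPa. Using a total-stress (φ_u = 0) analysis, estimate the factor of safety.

FS = 1.62

Taking moments about the centre O, the resisting moment is provided by the undrained shear strength acting along the arc:
M_R = s_u·L_a·R = 67·31.20·17.7 = 37000.1 kN·m/m
M_D = W·d = 4157·5.48 = 22780.4 kN·m/m
FS = M_R / M_D = 37000.1 / 22780.4 = 1.624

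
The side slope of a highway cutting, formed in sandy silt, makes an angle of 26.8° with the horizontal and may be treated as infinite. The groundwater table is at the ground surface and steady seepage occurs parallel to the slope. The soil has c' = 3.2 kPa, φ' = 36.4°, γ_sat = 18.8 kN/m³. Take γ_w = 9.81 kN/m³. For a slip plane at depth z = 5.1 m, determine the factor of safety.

FS = 0.78

With seepage parallel to the slope and the water table at the surface, the effective normal stress on the slip plane uses the buoyant unit weight γ' = γ_sat − γ_w while the driving shear stress uses γ_sat:
FS = [c' + γ' z cos²β tanφ'] / [γ_sat z sinβ cosβ]
γ' = 18.8 − 9.81 = 8.99 kN/m³
Numerator = 3.2 + 8.99·5.1·cos²26.8°·tan36.4° = 3.2 + 8.99·5.1·0.7967·0.7373 = 30.131 kPa
Denominator = 18.8·5.1·sin26.8°·cos26.8° = 18.8·5.1·0.4509·0.8926 = 38.587 kPa
FS = 30.131 / 38.587 = 0.781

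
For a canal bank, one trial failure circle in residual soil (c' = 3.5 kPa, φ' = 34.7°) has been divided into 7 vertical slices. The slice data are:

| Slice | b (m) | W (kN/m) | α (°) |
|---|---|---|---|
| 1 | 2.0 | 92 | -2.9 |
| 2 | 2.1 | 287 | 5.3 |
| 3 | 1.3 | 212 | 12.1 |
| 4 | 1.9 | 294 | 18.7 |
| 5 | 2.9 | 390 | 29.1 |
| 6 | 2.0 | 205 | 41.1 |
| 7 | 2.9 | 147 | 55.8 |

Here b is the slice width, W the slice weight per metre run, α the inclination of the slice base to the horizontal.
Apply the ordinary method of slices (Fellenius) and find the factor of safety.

FS = 1.75

Ordinary method of slices: FS = Σ[c'·Δl_i + (W_i cosα_i)·tanφ'] / Σ W_i sinα_i, with Δl_i = b_i / cosα_i.
Slice 1: Δl = 2.0/cos(-2.9°) = 2.003 m; N'_1 = 92·cos(-2.9°) = 91.9; c'Δl = 7.01; W sinα = -4.7
Slice 2: Δl = 2.1/cos5.3° = 2.109 m; N'_2 = 287·cos5.3° = 285.8; c'Δl = 7.38; W sinα = 26.5
Slice 3: Δl = 1.3/cos12.1° = 1.330 m; N'_3 = 212·cos12.1° = 207.3; c'Δl = 4.65; W sinα = 44.4
Slice 4: Δl = 1.9/cos18.7° = 2.006 m; N'_4 = 294·cos18.7° = 278.5; c'Δl = 7.02; W sinα = 94.3
Slice 5: Δl = 2.9/cos29.1° = 3.319 m; N'_5 = 390·cos29.1° = 340.8; c'Δl = 11.62; W sinα = 189.7
Slice 6: Δl = 2.0/cos41.1° = 2.654 m; N'_6 = 205·cos41.1° = 154.5; c'Δl = 9.29; W sinα = 134.8
Slice 7: Δl = 2.9/cos55.8° = 5.159 m; N'_7 = 147·cos55.8° = 82.6; c'Δl = 18.06; W sinα = 121.6
Σc'Δl = 65.0 kN/m; ΣN' = 1441.3 kN/m; ΣW sinα = 606.6 kN/m
Resisting = 65.0 + 1441.3·tan34.7° = 65.0 + 998.0 = 1063.0 kN/m
FS = 1063.0 / 606.6 = 1.753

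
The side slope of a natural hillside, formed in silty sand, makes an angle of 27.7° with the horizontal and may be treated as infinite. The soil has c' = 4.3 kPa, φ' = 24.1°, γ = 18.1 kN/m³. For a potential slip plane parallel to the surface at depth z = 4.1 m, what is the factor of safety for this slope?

For an infinite slope with a slip plane parallel to the surface (no pore pressure): FS = [c' + γz cos²β tanφ'] / [γz sinβ cosβ].
γz = 18.1·4.1 = 74.21 kN/m²
Numerator = 4.3 + 74.21·cos²27.7°·tan24.1° = 4.3 + 74.21·0.7839·0.4473 = 30.323 kPa
Denominator = 74.21·sin27.7°·cos27.7° = 74.21·0.4648·0.8854 = 30.542 kPa
FS = 30.323 / 30.542 = 0.993

FS = 0.99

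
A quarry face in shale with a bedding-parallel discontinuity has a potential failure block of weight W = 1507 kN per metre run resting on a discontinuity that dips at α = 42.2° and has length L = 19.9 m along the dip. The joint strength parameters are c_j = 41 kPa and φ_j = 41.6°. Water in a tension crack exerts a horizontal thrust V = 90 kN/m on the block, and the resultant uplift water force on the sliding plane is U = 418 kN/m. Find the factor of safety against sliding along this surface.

Resolving the block weight along and normal to the plane and applying the Mohr–Coulomb strength on the joint:
N' = W cosα − U − V sinα = 1507·cos42.2° − 418 − 90·sin42.2° = 637.9 kN/m
Driving force T = W sinα + V cosα = 1507·sin42.2° + 90·cos42.2° = 1079.0 kN/m
Resisting force R = c_j·L + N'·tanφ_j = 41·19.9 + 637.9·tan41.6° = 815.9 + 566.4 = 1382.3 kN/m
FS = R / T = 1382.3 / 1079.0 = 1.281

FS = 1.28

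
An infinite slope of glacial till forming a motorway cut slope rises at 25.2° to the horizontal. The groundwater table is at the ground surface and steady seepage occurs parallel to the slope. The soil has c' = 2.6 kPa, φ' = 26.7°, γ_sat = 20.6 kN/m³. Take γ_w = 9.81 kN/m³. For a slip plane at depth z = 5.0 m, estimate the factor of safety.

FS = 0.63

With seepage parallel to the slope and the water table at the surface, the effective normal stress on the slip plane uses the buoyant unit weight γ' = γ_sat − γ_w while the driving shear stress uses γ_sat:
FS = [c' + γ' z cos²β tanφ'] / [γ_sat z sinβ cosβ]
γ' = 20.6 − 9.81 = 10.79 kN/m³
Numerator = 2.6 + 10.79·5.0·cos²25.2°·tan26.7° = 2.6 + 10.79·5.0·0.8187·0.5029 = 24.815 kPa
Denominator = 20.6·5.0·sin25.2°·cos25.2° = 20.6·5.0·0.4258·0.9048 = 39.681 kPa
FS = 24.815 / 39.681 = 0.625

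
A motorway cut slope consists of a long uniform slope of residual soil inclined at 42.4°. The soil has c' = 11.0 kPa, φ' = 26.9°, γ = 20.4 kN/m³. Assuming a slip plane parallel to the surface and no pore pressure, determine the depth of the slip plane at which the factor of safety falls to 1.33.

z = 1.40 m

Setting FS = 1.33 in FS = [c' + γz cos²β tanφ'] / [γz sinβ cosβ] and solving for z:
z = c' / [γ cosβ (FS·sinβ − cosβ·tanφ')]
  = 11.0 / [20.4·cos42.4°·(1.33·sin42.4° − cos42.4°·tan26.9°)]
  = 11.0 / [20.4·0.7385·(1.33·0.6743 − 0.7385·0.5073)]
  = 11.0 / 7.8664 = 1.398 m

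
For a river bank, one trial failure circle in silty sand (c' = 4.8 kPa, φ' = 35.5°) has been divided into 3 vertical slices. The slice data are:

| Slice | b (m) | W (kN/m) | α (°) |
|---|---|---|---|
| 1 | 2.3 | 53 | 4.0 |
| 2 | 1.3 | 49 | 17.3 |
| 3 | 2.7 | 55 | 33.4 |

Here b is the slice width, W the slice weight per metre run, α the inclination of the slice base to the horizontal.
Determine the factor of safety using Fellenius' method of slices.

Ordinary method of slices: FS = Σ[c'·Δl_i + (W_i cosα_i)·tanφ'] / Σ W_i sinα_i, with Δl_i = b_i / cosα_i.
Slice 1: Δl = 2.3/cos4.0° = 2.306 m; N'_1 = 53·cos4.0° = 52.9; c'Δl = 11.07; W sinα = 3.7
Slice 2: Δl = 1.3/cos17.3° = 1.362 m; N'_2 = 49·cos17.3° = 46.8; c'Δl = 6.54; W sinα = 14.6
Slice 3: Δl = 2.7/cos33.4° = 3.234 m; N'_3 = 55·cos33.4° = 45.9; c'Δl = 15.52; W sinα = 30.3
Σc'Δl = 33.1 kN/m; ΣN' = 145.6 kN/m; ΣW sinα = 48.5 kN/m
Resisting = 33.1 + 145.6·tan35.5° = 33.1 + 103.8 = 137.0 kN/m
FS = 137.0 / 48.5 = 2.821

FS = 2.82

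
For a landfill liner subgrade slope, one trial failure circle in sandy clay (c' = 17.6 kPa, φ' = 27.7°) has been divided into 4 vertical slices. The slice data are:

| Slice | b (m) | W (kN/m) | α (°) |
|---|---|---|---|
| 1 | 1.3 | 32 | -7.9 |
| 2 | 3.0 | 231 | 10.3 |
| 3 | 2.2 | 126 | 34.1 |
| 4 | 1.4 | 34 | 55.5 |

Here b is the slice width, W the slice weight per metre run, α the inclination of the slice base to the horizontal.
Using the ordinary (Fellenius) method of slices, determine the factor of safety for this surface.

Ordinary method of slices: FS = Σ[c'·Δl_i + (W_i cosα_i)·tanφ'] / Σ W_i sinα_i, with Δl_i = b_i / cosα_i.
Slice 1: Δl = 1.3/cos(-7.9°) = 1.312 m; N'_1 = 32·cos(-7.9°) = 31.7; c'Δl = 23.10; W sinα = -4.4
Slice 2: Δl = 3.0/cos10.3° = 3.049 m; N'_2 = 231·cos10.3° = 227.3; c'Δl = 53.66; W sinα = 41.3
Slice 3: Δl = 2.2/cos34.1° = 2.657 m; N'_3 = 126·cos34.1° = 104.3; c'Δl = 46.76; W sinα = 70.6
Slice 4: Δl = 1.4/cos55.5° = 2.472 m; N'_4 = 34·cos55.5° = 19.3; c'Δl = 43.50; W sinα = 28.0
Σc'Δl = 167.0 kN/m; ΣN' = 382.6 kN/m; ΣW sinα = 135.6 kN/m
Resisting = 167.0 + 382.6·tan27.7° = 167.0 + 200.9 = 367.9 kN/m
FS = 367.9 / 135.6 = 2.714

FS = 2.71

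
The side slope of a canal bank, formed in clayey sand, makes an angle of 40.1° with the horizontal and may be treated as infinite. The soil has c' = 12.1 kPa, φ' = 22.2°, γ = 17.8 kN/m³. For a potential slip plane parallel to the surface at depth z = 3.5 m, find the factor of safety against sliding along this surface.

For an infinite slope with a slip plane parallel to the surface (no pore pressure): FS = [c' + γz cos²β tanφ'] / [γz sinβ cosβ].
γz = 17.8·3.5 = 62.30 kN/m²
Numerator = 12.1 + 62.30·cos²40.1°·tan22.2° = 12.1 + 62.30·0.5851·0.4081 = 26.976 kPa
Denominator = 62.30·sin40.1°·cos40.1° = 62.30·0.6441·0.7649 = 30.695 kPa
FS = 26.976 / 30.695 = 0.879

FS = 0.88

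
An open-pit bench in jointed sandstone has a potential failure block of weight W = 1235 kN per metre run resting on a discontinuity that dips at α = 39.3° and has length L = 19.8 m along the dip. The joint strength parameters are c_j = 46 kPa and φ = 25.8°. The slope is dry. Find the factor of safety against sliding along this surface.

FS = 1.75

Resolving the block weight along and normal to the plane and applying the Mohr–Coulomb strength on the joint:
N' = W cosα = 1235·cos39.3° = 955.7 kN/m
Driving force T = W sinα = 1235·sin39.3° = 782.2 kN/m
Resisting force R = c_j·L + N'·tanφ = 46·19.8 + 955.7·tan25.8° = 910.8 + 462.0 = 1372.8 kN/m
FS = R / T = 1372.8 / 782.2 = 1.755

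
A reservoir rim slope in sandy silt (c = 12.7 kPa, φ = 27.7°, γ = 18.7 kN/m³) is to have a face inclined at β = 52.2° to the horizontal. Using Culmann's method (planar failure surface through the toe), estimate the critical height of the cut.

Culmann's analysis gives the critical failure plane at α_cr = (β + φ)/2 = (52.2 + 27.7)/2 = 40.0°, and the critical height
H_c = (4c/γ) · sinβ cosφ / [1 − cos(β − φ)]
    = (4·12.7/18.7) · sin52.2°·cos27.7° / [1 − cos(24.5°)]
    = 2.717 · 0.7902·0.8854 / [1 − 0.9100]
    = 2.717 · 0.6996 / 0.0900
    = 21.11 m

H_c = 21.11 m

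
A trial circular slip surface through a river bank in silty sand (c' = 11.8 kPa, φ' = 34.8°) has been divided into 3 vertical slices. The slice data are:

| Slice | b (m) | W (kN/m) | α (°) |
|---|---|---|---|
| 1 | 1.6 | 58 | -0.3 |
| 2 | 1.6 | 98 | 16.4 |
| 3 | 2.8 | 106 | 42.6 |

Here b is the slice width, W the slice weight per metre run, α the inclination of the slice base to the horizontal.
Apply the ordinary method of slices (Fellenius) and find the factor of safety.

Ordinary method of slices: FS = Σ[c'·Δl_i + (W_i cosα_i)·tanφ'] / Σ W_i sinα_i, with Δl_i = b_i / cosα_i.
Slice 1: Δl = 1.6/cos(-0.3°) = 1.600 m; N'_1 = 58·cos(-0.3°) = 58.0; c'Δl = 18.88; W sinα = -0.3
Slice 2: Δl = 1.6/cos16.4° = 1.668 m; N'_2 = 98·cos16.4° = 94.0; c'Δl = 19.68; W sinα = 27.7
Slice 3: Δl = 2.8/cos42.6° = 3.804 m; N'_3 = 106·cos42.6° = 78.0; c'Δl = 44.89; W sinα = 71.7
Σc'Δl = 83.4 kN/m; ΣN' = 230.0 kN/m; ΣW sinα = 99.1 kN/m
Resisting = 83.4 + 230.0·tan34.8° = 83.4 + 159.9 = 243.3 kN/m
FS = 243.3 / 99.1 = 2.455

FS = 2.46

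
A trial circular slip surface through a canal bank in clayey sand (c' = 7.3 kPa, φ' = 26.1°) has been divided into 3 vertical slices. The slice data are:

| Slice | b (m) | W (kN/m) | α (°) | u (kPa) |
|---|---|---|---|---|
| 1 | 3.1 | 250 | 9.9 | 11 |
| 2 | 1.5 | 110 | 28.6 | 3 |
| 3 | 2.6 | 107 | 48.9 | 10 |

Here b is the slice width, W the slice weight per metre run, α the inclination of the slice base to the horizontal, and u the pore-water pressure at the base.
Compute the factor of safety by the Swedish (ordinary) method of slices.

Ordinary method of slices: FS = Σ[c'·Δl_i + (W_i cosα_i − u_i·Δl_i)·tanφ'] / Σ W_i sinα_i, with Δl_i = b_i / cosα_i.
Slice 1: Δl = 3.1/cos9.9° = 3.147 m; N'_1 = 250·cos9.9° − 11·3.147 = 211.7; c'Δl = 22.97; W sinα = 43.0
Slice 2: Δl = 1.5/cos28.6° = 1.708 m; N'_2 = 110·cos28.6° − 3·1.708 = 91.5; c'Δl = 12.47; W sinα = 52.7
Slice 3: Δl = 2.6/cos48.9° = 3.955 m; N'_3 = 107·cos48.9° − 10·3.955 = 30.8; c'Δl = 28.87; W sinα = 80.6
Σc'Δl = 64.3 kN/m; ΣN' = 333.9 kN/m; ΣW sinα = 176.3 kN/m
Resisting = 64.3 + 333.9·tan26.1° = 64.3 + 163.6 = 227.9 kN/m
FS = 227.9 / 176.3 = 1.293

FS = 1.29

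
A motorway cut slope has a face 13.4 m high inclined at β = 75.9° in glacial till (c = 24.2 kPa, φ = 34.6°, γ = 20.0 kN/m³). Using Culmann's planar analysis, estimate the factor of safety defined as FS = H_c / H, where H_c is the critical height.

H_c = (4c/γ) · sinβ cosφ / [1 − cos(β − φ)]
    = (4·24.2/20.0) · sin75.9°·cos34.6° / [1 − cos41.3°]
    = 4.840 · 0.7983 / 0.2487 = 15.53 m
FS = H_c / H = 15.53 / 13.4 = 1.159

FS = 1.16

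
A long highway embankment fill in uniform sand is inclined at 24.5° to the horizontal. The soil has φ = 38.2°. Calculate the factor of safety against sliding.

FS = 1.73

For a dry cohesionless infinite slope the factor of safety is FS = tanφ / tanβ.
FS = tan38.2° / tan24.5° = 0.7869 / 0.4557 = 1.727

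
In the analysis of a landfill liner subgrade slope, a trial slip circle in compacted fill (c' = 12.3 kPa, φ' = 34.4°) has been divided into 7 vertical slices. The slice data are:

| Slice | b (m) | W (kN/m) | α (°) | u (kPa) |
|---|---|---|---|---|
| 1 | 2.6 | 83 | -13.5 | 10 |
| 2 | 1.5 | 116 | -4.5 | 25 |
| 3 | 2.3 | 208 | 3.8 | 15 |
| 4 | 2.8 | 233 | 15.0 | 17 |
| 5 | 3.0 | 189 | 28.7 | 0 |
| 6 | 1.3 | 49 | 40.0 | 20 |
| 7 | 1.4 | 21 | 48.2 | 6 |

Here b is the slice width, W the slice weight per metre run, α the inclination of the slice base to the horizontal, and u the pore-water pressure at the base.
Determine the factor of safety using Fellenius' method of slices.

Ordinary method of slices: FS = Σ[c'·Δl_i + (W_i cosα_i − u_i·Δl_i)·tanφ'] / Σ W_i sinα_i, with Δl_i = b_i / cosα_i.
Slice 1: Δl = 2.6/cos(-13.5°) = 2.674 m; N'_1 = 83·cos(-13.5°) − 10·2.674 = 54.0; c'Δl = 32.89; W sinα = -19.4
Slice 2: Δl = 1.5/cos(-4.5°) = 1.505 m; N'_2 = 116·cos(-4.5°) − 25·1.505 = 78.0; c'Δl = 18.51; W sinα = -9.1
Slice 3: Δl = 2.3/cos3.8° = 2.305 m; N'_3 = 208·cos3.8° − 15·2.305 = 173.0; c'Δl = 28.35; W sinα = 13.8
Slice 4: Δl = 2.8/cos15.0° = 2.899 m; N'_4 = 233·cos15.0° − 17·2.899 = 175.8; c'Δl = 35.65; W sinα = 60.3
Slice 5: Δl = 3.0/cos28.7° = 3.420 m; N'_5 = 189·cos28.7° − 0·3.420 = 165.8; c'Δl = 42.07; W sinα = 90.8
Slice 6: Δl = 1.3/cos40.0° = 1.697 m; N'_6 = 49·cos40.0° − 20·1.697 = 3.6; c'Δl = 20.87; W sinα = 31.5
Slice 7: Δl = 1.4/cos48.2° = 2.100 m; N'_7 = 21·cos48.2° − 6·2.100 = 1.4; c'Δl = 25.84; W sinα = 15.7
Σc'Δl = 204.2 kN/m; ΣN' = 651.5 kN/m; ΣW sinα = 183.5 kN/m
Resisting = 204.2 + 651.5·tan34.4° = 204.2 + 446.1 = 650.3 kN/m
FS = 650.3 / 183.5 = 3.543

FS = 3.54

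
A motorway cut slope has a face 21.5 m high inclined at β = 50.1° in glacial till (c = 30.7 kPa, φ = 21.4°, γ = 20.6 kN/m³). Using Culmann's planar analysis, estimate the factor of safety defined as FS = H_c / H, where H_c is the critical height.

FS = 1.61

H_c = (4c/γ) · sinβ cosφ / [1 − cos(β − φ)]
    = (4·30.7/20.6) · sin50.1°·cos21.4° / [1 − cos28.7°]
    = 5.961 · 0.7143 / 0.1229 = 34.66 m
FS = H_c / H = 34.66 / 21.5 = 1.612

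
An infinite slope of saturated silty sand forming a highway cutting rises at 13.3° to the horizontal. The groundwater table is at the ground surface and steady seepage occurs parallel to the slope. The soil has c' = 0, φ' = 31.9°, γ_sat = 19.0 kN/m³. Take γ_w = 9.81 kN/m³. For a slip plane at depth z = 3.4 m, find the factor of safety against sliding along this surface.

FS = 1.27

With seepage parallel to the slope and the water table at the surface, the effective normal stress on the slip plane uses the buoyant unit weight γ' = γ_sat − γ_w while the driving shear stress uses γ_sat:
FS = [c' + γ' z cos²β tanφ'] / [γ_sat z sinβ cosβ]
(For c' = 0 this reduces to FS = (γ'/γ_sat)·tanφ'/tanβ.)
γ' = 19.0 − 9.81 = 9.19 kN/m³
Numerator = 0.0 + 9.19·3.4·cos²13.3°·tan31.9° = 0.0 + 9.19·3.4·0.9471·0.6224 = 18.420 kPa
Denominator = 19.0·3.4·sin13.3°·cos13.3° = 19.0·3.4·0.2300·0.9732 = 14.463 kPa
FS = 18.420 / 14.463 = 1.274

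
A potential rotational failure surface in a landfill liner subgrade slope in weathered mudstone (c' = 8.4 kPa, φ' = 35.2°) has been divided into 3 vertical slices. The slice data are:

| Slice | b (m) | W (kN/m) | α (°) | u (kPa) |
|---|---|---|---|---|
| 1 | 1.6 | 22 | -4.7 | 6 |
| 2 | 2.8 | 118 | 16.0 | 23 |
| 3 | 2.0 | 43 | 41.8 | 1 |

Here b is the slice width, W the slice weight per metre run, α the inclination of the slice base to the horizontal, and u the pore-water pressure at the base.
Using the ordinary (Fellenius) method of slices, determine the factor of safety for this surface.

Ordinary method of slices: FS = Σ[c'·Δl_i + (W_i cosα_i − u_i·Δl_i)·tanφ'] / Σ W_i sinα_i, with Δl_i = b_i / cosα_i.
Slice 1: Δl = 1.6/cos(-4.7°) = 1.605 m; N'_1 = 22·cos(-4.7°) − 6·1.605 = 12.3; c'Δl = 13.49; W sinα = -1.8
Slice 2: Δl = 2.8/cos16.0° = 2.913 m; N'_2 = 118·cos16.0° − 23·2.913 = 46.4; c'Δl = 24.47; W sinα = 32.5
Slice 3: Δl = 2.0/cos41.8° = 2.683 m; N'_3 = 43·cos41.8° − 1·2.683 = 29.4; c'Δl = 22.54; W sinα = 28.7
Σc'Δl = 60.5 kN/m; ΣN' = 88.1 kN/m; ΣW sinα = 59.4 kN/m
Resisting = 60.5 + 88.1·tan35.2° = 60.5 + 62.1 = 122.6 kN/m
FS = 122.6 / 59.4 = 2.065

FS = 2.07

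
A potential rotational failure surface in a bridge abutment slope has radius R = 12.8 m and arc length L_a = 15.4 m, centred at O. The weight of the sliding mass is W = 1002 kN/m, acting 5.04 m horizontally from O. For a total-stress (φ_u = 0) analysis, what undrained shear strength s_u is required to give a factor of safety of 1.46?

s_u = 37.4 kPa

FS = s_u·L_a·R / (W·d), so s_u = FS·W·d / (L_a·R).
s_u = 1.46·1002·5.04 / (15.40·12.8) = 7373.1 / 197.12 = 37.40 kPa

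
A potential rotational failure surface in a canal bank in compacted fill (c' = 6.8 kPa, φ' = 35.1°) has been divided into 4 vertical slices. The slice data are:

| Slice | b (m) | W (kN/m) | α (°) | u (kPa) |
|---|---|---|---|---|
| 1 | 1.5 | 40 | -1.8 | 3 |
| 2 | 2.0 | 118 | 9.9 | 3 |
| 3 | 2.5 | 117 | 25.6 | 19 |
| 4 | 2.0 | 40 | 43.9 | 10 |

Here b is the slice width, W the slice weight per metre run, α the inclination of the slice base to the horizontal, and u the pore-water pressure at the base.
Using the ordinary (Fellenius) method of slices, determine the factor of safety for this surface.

Ordinary method of slices: FS = Σ[c'·Δl_i + (W_i cosα_i − u_i·Δl_i)·tanφ'] / Σ W_i sinα_i, with Δl_i = b_i / cosα_i.
Slice 1: Δl = 1.5/cos(-1.8°) = 1.501 m; N'_1 = 40·cos(-1.8°) − 3·1.501 = 35.5; c'Δl = 10.21; W sinα = -1.3
Slice 2: Δl = 2.0/cos9.9° = 2.030 m; N'_2 = 118·cos9.9° − 3·2.030 = 110.2; c'Δl = 13.81; W sinα = 20.3
Slice 3: Δl = 2.5/cos25.6° = 2.772 m; N'_3 = 117·cos25.6° − 19·2.772 = 52.8; c'Δl = 18.85; W sinα = 50.6
Slice 4: Δl = 2.0/cos43.9° = 2.776 m; N'_4 = 40·cos43.9° − 10·2.776 = 1.1; c'Δl = 18.87; W sinα = 27.7
Σc'Δl = 61.7 kN/m; ΣN' = 199.5 kN/m; ΣW sinα = 97.3 kN/m
Resisting = 61.7 + 199.5·tan35.1° = 61.7 + 140.2 = 202.0 kN/m
FS = 202.0 / 97.3 = 2.075

FS = 2.08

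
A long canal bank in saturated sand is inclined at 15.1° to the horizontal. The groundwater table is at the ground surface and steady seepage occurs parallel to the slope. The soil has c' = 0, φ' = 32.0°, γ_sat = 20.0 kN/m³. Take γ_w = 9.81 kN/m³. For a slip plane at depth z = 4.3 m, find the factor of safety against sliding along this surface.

With seepage parallel to the slope and the water table at the surface, the effective normal stress on the slip plane uses the buoyant unit weight γ' = γ_sat − γ_w while the driving shear stress uses γ_sat:
FS = [c' + γ' z cos²β tanφ'] / [γ_sat z sinβ cosβ]
(For c' = 0 this reduces to FS = (γ'/γ_sat)·tanφ'/tanβ.)
γ' = 20.0 − 9.81 = 10.19 kN/m³
Numerator = 0.0 + 10.19·4.3·cos²15.1°·tan32.0° = 0.0 + 10.19·4.3·0.9321·0.6249 = 25.522 kPa
Denominator = 20.0·4.3·sin15.1°·cos15.1° = 20.0·4.3·0.2605·0.9655 = 21.630 kPa
FS = 25.522 / 21.630 = 1.180

FS = 1.18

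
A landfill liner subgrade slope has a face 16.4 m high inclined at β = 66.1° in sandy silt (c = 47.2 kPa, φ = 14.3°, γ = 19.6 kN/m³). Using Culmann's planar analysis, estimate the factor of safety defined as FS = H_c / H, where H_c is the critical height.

FS = 1.36

H_c = (4c/γ) · sinβ cosφ / [1 − cos(β − φ)]
    = (4·47.2/19.6) · sin66.1°·cos14.3° / [1 − cos51.8°]
    = 9.633 · 0.8859 / 0.3816 = 22.36 m
FS = H_c / H = 22.36 / 16.4 = 1.364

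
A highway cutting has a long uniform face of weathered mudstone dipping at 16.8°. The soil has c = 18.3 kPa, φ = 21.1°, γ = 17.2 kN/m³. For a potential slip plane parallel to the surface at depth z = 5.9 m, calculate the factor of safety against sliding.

For an infinite slope with a slip plane parallel to the surface (no pore pressure): FS = [c + γz cos²β tanφ] / [γz sinβ cosβ].
γz = 17.2·5.9 = 101.48 kN/m²
Numerator = 18.3 + 101.48·cos²16.8°·tan21.1° = 18.3 + 101.48·0.9165·0.3859 = 54.187 kPa
Denominator = 101.48·sin16.8°·cos16.8° = 101.48·0.2890·0.9573 = 28.079 kPa
FS = 54.187 / 28.079 = 1.930

FS = 1.93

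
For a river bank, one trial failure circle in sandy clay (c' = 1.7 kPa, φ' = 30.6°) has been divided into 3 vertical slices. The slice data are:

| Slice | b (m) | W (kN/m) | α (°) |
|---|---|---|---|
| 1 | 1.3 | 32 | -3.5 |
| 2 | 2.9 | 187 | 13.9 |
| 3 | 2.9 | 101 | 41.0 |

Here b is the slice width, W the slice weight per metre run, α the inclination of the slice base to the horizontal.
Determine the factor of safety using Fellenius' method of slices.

Ordinary method of slices: FS = Σ[c'·Δl_i + (W_i cosα_i)·tanφ'] / Σ W_i sinα_i, with Δl_i = b_i / cosα_i.
Slice 1: Δl = 1.3/cos(-3.5°) = 1.302 m; N'_1 = 32·cos(-3.5°) = 31.9; c'Δl = 2.21; W sinα = -2.0
Slice 2: Δl = 2.9/cos13.9° = 2.987 m; N'_2 = 187·cos13.9° = 181.5; c'Δl = 5.08; W sinα = 44.9
Slice 3: Δl = 2.9/cos41.0° = 3.843 m; N'_3 = 101·cos41.0° = 76.2; c'Δl = 6.53; W sinα = 66.3
Σc'Δl = 13.8 kN/m; ΣN' = 289.7 kN/m; ΣW sinα = 109.2 kN/m
Resisting = 13.8 + 289.7·tan30.6° = 13.8 + 171.3 = 185.1 kN/m
FS = 185.1 / 109.2 = 1.695

FS = 1.70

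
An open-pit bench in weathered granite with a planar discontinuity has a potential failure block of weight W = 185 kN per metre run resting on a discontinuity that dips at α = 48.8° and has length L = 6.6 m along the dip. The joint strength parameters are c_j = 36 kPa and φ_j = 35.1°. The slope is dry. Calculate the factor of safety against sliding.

Resolving the block weight along and normal to the plane and applying the Mohr–Coulomb strength on the joint:
N' = W cosα = 185·cos48.8° = 121.9 kN/m
Driving force T = W sinα = 185·sin48.8° = 139.2 kN/m
Resisting force R = c_j·L + N'·tanφ_j = 36·6.6 + 121.9·tan35.1° = 237.6 + 85.6 = 323.2 kN/m
FS = R / T = 323.2 / 139.2 = 2.322

FS = 2.32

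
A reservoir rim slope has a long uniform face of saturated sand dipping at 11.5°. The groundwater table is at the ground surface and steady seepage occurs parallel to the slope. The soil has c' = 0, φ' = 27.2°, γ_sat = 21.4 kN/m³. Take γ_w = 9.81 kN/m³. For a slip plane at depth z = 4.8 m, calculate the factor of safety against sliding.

With seepage parallel to the slope and the water table at the surface, the effective normal stress on the slip plane uses the buoyant unit weight γ' = γ_sat − γ_w while the driving shear stress uses γ_sat:
FS = [c' + γ' z cos²β tanφ'] / [γ_sat z sinβ cosβ]
(For c' = 0 this reduces to FS = (γ'/γ_sat)·tanφ'/tanβ.)
γ' = 21.4 − 9.81 = 11.59 kN/m³
Numerator = 0.0 + 11.59·4.8·cos²11.5°·tan27.2° = 0.0 + 11.59·4.8·0.9603·0.5139 = 27.455 kPa
Denominator = 21.4·4.8·sin11.5°·cos11.5° = 21.4·4.8·0.1994·0.9799 = 20.068 kPa
FS = 27.455 / 20.068 = 1.368

FS = 1.37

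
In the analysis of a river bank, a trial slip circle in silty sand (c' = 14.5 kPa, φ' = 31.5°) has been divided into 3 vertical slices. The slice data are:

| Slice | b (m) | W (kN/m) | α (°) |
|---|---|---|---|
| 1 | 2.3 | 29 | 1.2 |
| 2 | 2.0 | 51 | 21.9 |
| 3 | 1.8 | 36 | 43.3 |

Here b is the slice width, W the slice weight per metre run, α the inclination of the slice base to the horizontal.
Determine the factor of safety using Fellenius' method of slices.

Ordinary method of slices: FS = Σ[c'·Δl_i + (W_i cosα_i)·tanφ'] / Σ W_i sinα_i, with Δl_i = b_i / cosα_i.
Slice 1: Δl = 2.3/cos1.2° = 2.301 m; N'_1 = 29·cos1.2° = 29.0; c'Δl = 33.36; W sinα = 0.6
Slice 2: Δl = 2.0/cos21.9° = 2.156 m; N'_2 = 51·cos21.9° = 47.3; c'Δl = 31.26; W sinα = 19.0
Slice 3: Δl = 1.8/cos43.3° = 2.473 m; N'_3 = 36·cos43.3° = 26.2; c'Δl = 35.86; W sinα = 24.7
Σc'Δl = 100.5 kN/m; ΣN' = 102.5 kN/m; ΣW sinα = 44.3 kN/m
Resisting = 100.5 + 102.5·tan31.5° = 100.5 + 62.8 = 163.3 kN/m
FS = 163.3 / 44.3 = 3.685

FS = 3.68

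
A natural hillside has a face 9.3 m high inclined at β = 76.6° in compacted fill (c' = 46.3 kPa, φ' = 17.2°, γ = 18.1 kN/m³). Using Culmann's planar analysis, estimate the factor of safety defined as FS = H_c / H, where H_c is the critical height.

FS = 2.08

H_c = (4c'/γ) · sinβ cosφ' / [1 − cos(β − φ')]
    = (4·46.3/18.1) · sin76.6°·cos17.2° / [1 − cos59.4°]
    = 10.232 · 0.9293 / 0.4910 = 19.37 m
FS = H_c / H = 19.37 / 9.3 = 2.082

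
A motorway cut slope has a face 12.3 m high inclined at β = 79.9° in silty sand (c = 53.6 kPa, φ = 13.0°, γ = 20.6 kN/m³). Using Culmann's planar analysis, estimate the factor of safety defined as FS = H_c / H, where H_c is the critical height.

H_c = (4c/γ) · sinβ cosφ / [1 − cos(β − φ)]
    = (4·53.6/20.6) · sin79.9°·cos13.0° / [1 − cos66.9°]
    = 10.408 · 0.9593 / 0.6077 = 16.43 m
FS = H_c / H = 16.43 / 12.3 = 1.336

FS = 1.34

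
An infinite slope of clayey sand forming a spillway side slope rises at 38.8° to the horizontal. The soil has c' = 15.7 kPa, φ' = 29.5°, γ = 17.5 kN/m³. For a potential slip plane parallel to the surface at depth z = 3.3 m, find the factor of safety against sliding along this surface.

FS = 1.26

For an infinite slope with a slip plane parallel to the surface (no pore pressure): FS = [c' + γz cos²β tanφ'] / [γz sinβ cosβ].
γz = 17.5·3.3 = 57.75 kN/m²
Numerator = 15.7 + 57.75·cos²38.8°·tan29.5° = 15.7 + 57.75·0.6074·0.5658 = 35.545 kPa
Denominator = 57.75·sin38.8°·cos38.8° = 57.75·0.6266·0.7793 = 28.201 kPa
FS = 35.545 / 28.201 = 1.260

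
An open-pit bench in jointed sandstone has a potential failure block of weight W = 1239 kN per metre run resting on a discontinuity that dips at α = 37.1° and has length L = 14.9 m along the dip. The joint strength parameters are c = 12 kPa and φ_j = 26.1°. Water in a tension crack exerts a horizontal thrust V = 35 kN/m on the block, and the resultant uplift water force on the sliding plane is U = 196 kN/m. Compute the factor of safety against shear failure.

Resolving the block weight along and normal to the plane and applying the Mohr–Coulomb strength on the joint:
N' = W cosα − U − V sinα = 1239·cos37.1° − 196 − 35·sin37.1° = 771.1 kN/m
Driving force T = W sinα + V cosα = 1239·sin37.1° + 35·cos37.1° = 775.3 kN/m
Resisting force R = c·L + N'·tanφ_j = 12·14.9 + 771.1·tan26.1° = 178.8 + 377.8 = 556.6 kN/m
FS = R / T = 556.6 / 775.3 = 0.718

FS = 0.72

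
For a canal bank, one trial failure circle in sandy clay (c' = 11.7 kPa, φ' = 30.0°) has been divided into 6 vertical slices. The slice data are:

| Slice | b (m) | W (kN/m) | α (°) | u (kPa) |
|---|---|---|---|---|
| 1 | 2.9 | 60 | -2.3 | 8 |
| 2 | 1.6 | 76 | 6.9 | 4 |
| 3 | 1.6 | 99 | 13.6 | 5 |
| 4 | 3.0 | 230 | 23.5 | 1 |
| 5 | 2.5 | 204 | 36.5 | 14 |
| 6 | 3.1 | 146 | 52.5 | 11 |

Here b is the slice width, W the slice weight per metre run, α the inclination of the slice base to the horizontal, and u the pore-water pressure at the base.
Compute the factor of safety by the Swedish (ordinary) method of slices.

Ordinary method of slices: FS = Σ[c'·Δl_i + (W_i cosα_i − u_i·Δl_i)·tanφ'] / Σ W_i sinα_i, with Δl_i = b_i / cosα_i.
Slice 1: Δl = 2.9/cos(-2.3°) = 2.902 m; N'_1 = 60·cos(-2.3°) − 8·2.902 = 36.7; c'Δl = 33.96; W sinα = -2.4
Slice 2: Δl = 1.6/cos6.9° = 1.612 m; N'_2 = 76·cos6.9° − 4·1.612 = 69.0; c'Δl = 18.86; W sinα = 9.1
Slice 3: Δl = 1.6/cos13.6° = 1.646 m; N'_3 = 99·cos13.6° − 5·1.646 = 88.0; c'Δl = 19.26; W sinα = 23.3
Slice 4: Δl = 3.0/cos23.5° = 3.271 m; N'_4 = 230·cos23.5° − 1·3.271 = 207.7; c'Δl = 38.27; W sinα = 91.7
Slice 5: Δl = 2.5/cos36.5° = 3.110 m; N'_5 = 204·cos36.5° − 14·3.110 = 120.4; c'Δl = 36.39; W sinα = 121.3
Slice 6: Δl = 3.1/cos52.5° = 5.092 m; N'_6 = 146·cos52.5° − 11·5.092 = 32.9; c'Δl = 59.58; W sinα = 115.8
Σc'Δl = 206.3 kN/m; ΣN' = 554.7 kN/m; ΣW sinα = 358.9 kN/m
Resisting = 206.3 + 554.7·tan30.0° = 206.3 + 320.3 = 526.6 kN/m
FS = 526.6 / 358.9 = 1.467

FS = 1.47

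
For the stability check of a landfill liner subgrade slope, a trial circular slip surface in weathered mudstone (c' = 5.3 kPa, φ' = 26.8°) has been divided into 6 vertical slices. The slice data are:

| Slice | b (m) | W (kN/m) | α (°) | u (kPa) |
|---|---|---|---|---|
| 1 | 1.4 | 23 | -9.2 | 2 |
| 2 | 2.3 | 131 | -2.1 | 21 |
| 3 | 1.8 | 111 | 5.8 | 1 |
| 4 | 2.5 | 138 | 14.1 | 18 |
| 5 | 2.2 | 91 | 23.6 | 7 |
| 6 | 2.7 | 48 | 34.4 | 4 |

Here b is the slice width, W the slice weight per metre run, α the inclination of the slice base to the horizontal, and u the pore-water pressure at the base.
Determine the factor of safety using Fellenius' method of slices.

Ordinary method of slices: FS = Σ[c'·Δl_i + (W_i cosα_i − u_i·Δl_i)·tanφ'] / Σ W_i sinα_i, with Δl_i = b_i / cosα_i.
Slice 1: Δl = 1.4/cos(-9.2°) = 1.418 m; N'_1 = 23·cos(-9.2°) − 2·1.418 = 19.9; c'Δl = 7.52; W sinα = -3.7
Slice 2: Δl = 2.3/cos(-2.1°) = 2.302 m; N'_2 = 131·cos(-2.1°) − 21·2.302 = 82.6; c'Δl = 12.20; W sinα = -4.8
Slice 3: Δl = 1.8/cos5.8° = 1.809 m; N'_3 = 111·cos5.8° − 1·1.809 = 108.6; c'Δl = 9.59; W sinα = 11.2
Slice 4: Δl = 2.5/cos14.1° = 2.578 m; N'_4 = 138·cos14.1° − 18·2.578 = 87.4; c'Δl = 13.66; W sinα = 33.6
Slice 5: Δl = 2.2/cos23.6° = 2.401 m; N'_5 = 91·cos23.6° − 7·2.401 = 66.6; c'Δl = 12.72; W sinα = 36.4
Slice 6: Δl = 2.7/cos34.4° = 3.272 m; N'_6 = 48·cos34.4° − 4·3.272 = 26.5; c'Δl = 17.34; W sinα = 27.1
Σc'Δl = 73.0 kN/m; ΣN' = 391.6 kN/m; ΣW sinα = 99.9 kN/m
Resisting = 73.0 + 391.6·tan26.8° = 73.0 + 197.8 = 270.9 kN/m
FS = 270.9 / 99.9 = 2.711

FS = 2.71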